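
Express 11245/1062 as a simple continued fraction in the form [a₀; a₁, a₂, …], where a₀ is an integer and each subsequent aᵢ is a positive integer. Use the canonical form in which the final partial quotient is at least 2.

⌊11245/1062⌋ = 10, remainder 625
⌊1062/625⌋ = 1, remainder 437
⌊625/437⌋ = 1, remainder 188
⌊437/188⌋ = 2, remainder 61
⌊188/61⌋ = 3, remainder 5
⌊61/5⌋ = 12, remainder 1
⌊5/1⌋ = 5, remainder 0

[10; 1, 1, 2, 3, 12, 5]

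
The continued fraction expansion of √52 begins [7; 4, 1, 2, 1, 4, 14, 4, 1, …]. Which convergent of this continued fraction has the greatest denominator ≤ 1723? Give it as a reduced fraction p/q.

a_0 = 7: 7/1  (≤ bound)
a_1 = 4: 29/4  (≤ bound)
a_2 = 1: 36/5  (≤ bound)
a_3 = 2: 101/14  (≤ bound)
a_4 = 1: 137/19  (≤ bound)
a_5 = 4: 649/90  (≤ bound)
a_6 = 14: 9223/1279  (≤ bound)
a_7 = 4: 37541/5206  (> 1723, stop)

9223/1279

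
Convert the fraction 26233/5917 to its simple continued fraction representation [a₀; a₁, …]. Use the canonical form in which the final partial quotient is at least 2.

[4; 2, 3, 3, 1, 6, 29]

⌊26233/5917⌋ = 4, remainder 2565
⌊5917/2565⌋ = 2, remainder 787
⌊2565/787⌋ = 3, remainder 204
⌊787/204⌋ = 3, remainder 175
⌊204/175⌋ = 1, remainder 29
⌊175/29⌋ = 6, remainder 1
⌊29/1⌋ = 29, remainder 0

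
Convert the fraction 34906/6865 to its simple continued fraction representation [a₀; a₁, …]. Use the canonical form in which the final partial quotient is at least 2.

[5; 11, 1, 4, 2, 3, 15]

Repeatedly divide and take the remainder:
34906 = 5·6865 + 581, so a_0 = 5
6865 = 11·581 + 474, so a_1 = 11
581 = 1·474 + 107, so a_2 = 1
474 = 4·107 + 46, so a_3 = 4
107 = 2·46 + 15, so a_4 = 2
46 = 3·15 + 1, so a_5 = 3
15 = 15·1 + 0, so a_6 = 15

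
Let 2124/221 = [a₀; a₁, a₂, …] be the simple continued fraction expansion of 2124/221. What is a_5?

3

Run the Euclidean algorithm, recording each quotient:
2124 = 9·221 + 135, so a_0 = 9
221 = 1·135 + 86, so a_1 = 1
135 = 1·86 + 49, so a_2 = 1
86 = 1·49 + 37, so a_3 = 1
49 = 1·37 + 12, so a_4 = 1
37 = 3·12 + 1, so a_5 = 3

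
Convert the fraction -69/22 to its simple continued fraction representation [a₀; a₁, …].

⌊-69/22⌋ = -4, remainder 19
⌊22/19⌋ = 1, remainder 3
⌊19/3⌋ = 6, remainder 1
⌊3/1⌋ = 3, remainder 0

[-4; 1, 6, 3]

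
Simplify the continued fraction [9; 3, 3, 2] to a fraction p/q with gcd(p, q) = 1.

Start with 2.
3 + 1/(2/1) = 3 + 1/2 = 7/2
3 + 1/(7/2) = 3 + 2/7 = 23/7
9 + 1/(23/7) = 9 + 7/23 = 214/23

214/23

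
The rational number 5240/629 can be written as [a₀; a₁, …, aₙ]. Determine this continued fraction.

[8; 3, 41, 1, 1, 2]

5240 = 8·629 + 208, so a_0 = 8
629 = 3·208 + 5, so a_1 = 3
208 = 41·5 + 3, so a_2 = 41
5 = 1·3 + 2, so a_3 = 1
3 = 1·2 + 1, so a_4 = 1
2 = 2·1 + 0, so a_5 = 2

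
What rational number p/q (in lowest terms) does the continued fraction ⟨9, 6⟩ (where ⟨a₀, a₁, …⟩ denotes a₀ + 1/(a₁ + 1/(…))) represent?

55/6

Use the convergent recurrence hₖ = aₖ·hₖ₋₁ + hₖ₋₂ (and likewise for the denominators kₖ):
a_0 = 9: 9/1
a_1 = 6: 55/6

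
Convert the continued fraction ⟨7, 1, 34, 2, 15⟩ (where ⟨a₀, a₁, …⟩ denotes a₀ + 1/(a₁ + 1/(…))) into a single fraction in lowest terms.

8769/1100

a_0 = 7: 7/1
a_1 = 1: 8/1
a_2 = 34: 279/35
a_3 = 2: 566/71
a_4 = 15: 8769/1100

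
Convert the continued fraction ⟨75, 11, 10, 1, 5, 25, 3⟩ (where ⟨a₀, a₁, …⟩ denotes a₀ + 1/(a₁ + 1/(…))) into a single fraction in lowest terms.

4142123/55162

Use the convergent recurrence hₖ = aₖ·hₖ₋₁ + hₖ₋₂ (and likewise for the denominators kₖ):
a_0 = 75: 75/1
a_1 = 11: 826/11
a_2 = 10: 8335/111
a_3 = 1: 9161/122
a_4 = 5: 54140/721
a_5 = 25: 1362661/18147
a_6 = 3: 4142123/55162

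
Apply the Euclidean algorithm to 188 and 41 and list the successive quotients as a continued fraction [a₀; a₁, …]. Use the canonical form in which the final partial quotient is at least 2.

[4; 1, 1, 2, 2, 3]

⌊188/41⌋ = 4, remainder 24
⌊41/24⌋ = 1, remainder 17
⌊24/17⌋ = 1, remainder 7
⌊17/7⌋ = 2, remainder 3
⌊7/3⌋ = 2, remainder 1
⌊3/1⌋ = 3, remainder 0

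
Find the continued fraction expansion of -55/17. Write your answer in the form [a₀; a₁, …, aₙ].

[-4; 1, 3, 4]

-55 ÷ 17 → quotient -4, remainder 13
17 ÷ 13 → quotient 1, remainder 4
13 ÷ 4 → quotient 3, remainder 1
4 ÷ 1 → quotient 4, remainder 0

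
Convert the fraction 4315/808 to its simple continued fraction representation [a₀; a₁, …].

4315 ÷ 808 → quotient 5, remainder 275
808 ÷ 275 → quotient 2, remainder 258
275 ÷ 258 → quotient 1, remainder 17
258 ÷ 17 → quotient 15, remainder 3
17 ÷ 3 → quotient 5, remainder 2
3 ÷ 2 → quotient 1, remainder 1
2 ÷ 1 → quotient 2, remainder 0

[5; 2, 1, 15, 5, 1, 2]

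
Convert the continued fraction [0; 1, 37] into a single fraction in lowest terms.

37/38

Work from the innermost term outward:
Start with 37.
1 + 1/(37/1) = 1 + 1/37 = 38/37
0 + 1/(38/37) = 0 + 37/38 = 37/38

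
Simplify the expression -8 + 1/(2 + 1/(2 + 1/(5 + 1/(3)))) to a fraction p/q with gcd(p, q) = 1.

-653/86

Start with 3.
5 + 1/(3/1) = 5 + 1/3 = 16/3
2 + 1/(16/3) = 2 + 3/16 = 35/16
2 + 1/(35/16) = 2 + 16/35 = 86/35
-8 + 1/(86/35) = -8 + 35/86 = -653/86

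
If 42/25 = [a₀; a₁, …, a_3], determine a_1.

Repeatedly divide and take the remainder:
⌊42/25⌋ = 1, remainder 17
⌊25/17⌋ = 1, remainder 8

1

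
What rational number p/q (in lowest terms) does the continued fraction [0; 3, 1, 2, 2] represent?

Start with 2.
2 + 1/(2/1) = 2 + 1/2 = 5/2
1 + 1/(5/2) = 1 + 2/5 = 7/5
3 + 1/(7/5) = 3 + 5/7 = 26/7
0 + 1/(26/7) = 0 + 7/26 = 7/26

7/26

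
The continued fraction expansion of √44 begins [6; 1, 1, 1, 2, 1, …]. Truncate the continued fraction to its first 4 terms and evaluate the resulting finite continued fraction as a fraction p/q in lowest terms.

20/3

Build up convergents one term at a time:
a_0 = 6: 6/1
a_1 = 1: 7/1
a_2 = 1: 13/2
a_3 = 1: 20/3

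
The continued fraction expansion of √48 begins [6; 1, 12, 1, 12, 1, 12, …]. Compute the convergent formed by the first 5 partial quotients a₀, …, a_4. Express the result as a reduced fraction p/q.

1254/181

Compute successive convergents:
a_0 = 6: 6/1
a_1 = 1: 7/1
a_2 = 12: 90/13
a_3 = 1: 97/14
a_4 = 12: 1254/181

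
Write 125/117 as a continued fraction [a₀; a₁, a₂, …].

[1; 14, 1, 1, 1, 2]

Apply division with remainder until the remainder is 0:
125 ÷ 117 → quotient 1, remainder 8
117 ÷ 8 → quotient 14, remainder 5
8 ÷ 5 → quotient 1, remainder 3
5 ÷ 3 → quotient 1, remainder 2
3 ÷ 2 → quotient 1, remainder 1
2 ÷ 1 → quotient 2, remainder 0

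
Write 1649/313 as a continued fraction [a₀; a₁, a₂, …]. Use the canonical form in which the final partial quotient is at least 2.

[5; 3, 1, 2, 1, 1, 1, 7]

1649 = 5·313 + 84, so a_0 = 5
313 = 3·84 + 61, so a_1 = 3
84 = 1·61 + 23, so a_2 = 1
61 = 2·23 + 15, so a_3 = 2
23 = 1·15 + 8, so a_4 = 1
15 = 1·8 + 7, so a_5 = 1
8 = 1·7 + 1, so a_6 = 1
7 = 7·1 + 0, so a_7 = 7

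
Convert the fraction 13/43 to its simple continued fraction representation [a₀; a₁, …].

13 ÷ 43 → quotient 0, remainder 13
43 ÷ 13 → quotient 3, remainder 4
13 ÷ 4 → quotient 3, remainder 1
4 ÷ 1 → quotient 4, remainder 0

[0; 3, 3, 4]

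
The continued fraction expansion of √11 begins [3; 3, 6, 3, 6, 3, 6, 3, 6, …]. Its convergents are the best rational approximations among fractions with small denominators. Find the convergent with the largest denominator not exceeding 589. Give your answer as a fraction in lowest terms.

a_0 = 3: 3/1  (≤ bound)
a_1 = 3: 10/3  (≤ bound)
a_2 = 6: 63/19  (≤ bound)
a_3 = 3: 199/60  (≤ bound)
a_4 = 6: 1257/379  (≤ bound)
a_5 = 3: 3970/1197  (> 589, stop)

1257/379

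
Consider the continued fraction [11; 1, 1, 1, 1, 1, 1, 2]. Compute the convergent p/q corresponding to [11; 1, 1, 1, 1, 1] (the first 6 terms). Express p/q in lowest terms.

93/8

Work from the innermost term outward:
Start with 1.
1 + 1/(1/1) = 1 + 1/1 = 2/1
1 + 1/(2/1) = 1 + 1/2 = 3/2
1 + 1/(3/2) = 1 + 2/3 = 5/3
1 + 1/(5/3) = 1 + 3/5 = 8/5
11 + 1/(8/5) = 11 + 5/8 = 93/8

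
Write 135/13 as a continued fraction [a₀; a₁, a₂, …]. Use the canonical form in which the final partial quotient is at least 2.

[10; 2, 1, 1, 2]

Run the Euclidean algorithm, recording each quotient:
135 ÷ 13 → quotient 10, remainder 5
13 ÷ 5 → quotient 2, remainder 3
5 ÷ 3 → quotient 1, remainder 2
3 ÷ 2 → quotient 1, remainder 1
2 ÷ 1 → quotient 2, remainder 0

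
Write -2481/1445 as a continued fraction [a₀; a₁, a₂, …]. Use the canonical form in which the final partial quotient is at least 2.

[-2; 3, 1, 1, 7, 13, 2]

⌊-2481/1445⌋ = -2, remainder 409
⌊1445/409⌋ = 3, remainder 218
⌊409/218⌋ = 1, remainder 191
⌊218/191⌋ = 1, remainder 27
⌊191/27⌋ = 7, remainder 2
⌊27/2⌋ = 13, remainder 1
⌊2/1⌋ = 2, remainder 0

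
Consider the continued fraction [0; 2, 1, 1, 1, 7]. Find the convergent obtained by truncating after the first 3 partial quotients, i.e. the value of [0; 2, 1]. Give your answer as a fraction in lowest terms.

1/3

a_0 = 0: 0/1
a_1 = 2: 1/2
a_2 = 1: 1/3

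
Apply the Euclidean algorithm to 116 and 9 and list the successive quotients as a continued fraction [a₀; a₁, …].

[12; 1, 8]

116 ÷ 9 → quotient 12, remainder 8
9 ÷ 8 → quotient 1, remainder 1
8 ÷ 1 → quotient 8, remainder 0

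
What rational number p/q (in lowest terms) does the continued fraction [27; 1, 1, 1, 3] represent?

Work from the innermost term outward:
Start with 3.
1 + 1/(3/1) = 1 + 1/3 = 4/3
1 + 1/(4/3) = 1 + 3/4 = 7/4
1 + 1/(7/4) = 1 + 4/7 = 11/7
27 + 1/(11/7) = 27 + 7/11 = 304/11

304/11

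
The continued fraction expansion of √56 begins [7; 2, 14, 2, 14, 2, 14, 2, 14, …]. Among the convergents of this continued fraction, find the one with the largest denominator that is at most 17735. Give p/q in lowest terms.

13455/1798

a_0 = 7: 7/1  (≤ bound)
a_1 = 2: 15/2  (≤ bound)
a_2 = 14: 217/29  (≤ bound)
a_3 = 2: 449/60  (≤ bound)
a_4 = 14: 6503/869  (≤ bound)
a_5 = 2: 13455/1798  (≤ bound)
a_6 = 14: 194873/26041  (> 17735, stop)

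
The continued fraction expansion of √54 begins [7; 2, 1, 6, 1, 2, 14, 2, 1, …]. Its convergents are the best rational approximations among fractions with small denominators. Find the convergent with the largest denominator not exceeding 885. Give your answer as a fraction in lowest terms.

List convergents until the denominator exceeds the bound:
a_0 = 7: 7/1  (≤ bound)
a_1 = 2: 15/2  (≤ bound)
a_2 = 1: 22/3  (≤ bound)
a_3 = 6: 147/20  (≤ bound)
a_4 = 1: 169/23  (≤ bound)
a_5 = 2: 485/66  (≤ bound)
a_6 = 14: 6959/947  (> 885, stop)

485/66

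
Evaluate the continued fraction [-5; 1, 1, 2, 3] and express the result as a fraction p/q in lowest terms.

-75/17

Compute successive convergents:
a_0 = -5: -5/1
a_1 = 1: -4/1
a_2 = 1: -9/2
a_3 = 2: -22/5
a_4 = 3: -75/17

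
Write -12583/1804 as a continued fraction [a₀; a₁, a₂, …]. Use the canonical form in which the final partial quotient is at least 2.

-12583 ÷ 1804 → quotient -7, remainder 45
1804 ÷ 45 → quotient 40, remainder 4
45 ÷ 4 → quotient 11, remainder 1
4 ÷ 1 → quotient 4, remainder 0

[-7; 40, 11, 4]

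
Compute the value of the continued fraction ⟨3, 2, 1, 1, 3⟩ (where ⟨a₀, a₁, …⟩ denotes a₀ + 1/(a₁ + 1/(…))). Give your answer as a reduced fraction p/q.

Use the convergent recurrence hₖ = aₖ·hₖ₋₁ + hₖ₋₂ (and likewise for the denominators kₖ):
a_0 = 3: 3/1
a_1 = 2: 7/2
a_2 = 1: 10/3
a_3 = 1: 17/5
a_4 = 3: 61/18

61/18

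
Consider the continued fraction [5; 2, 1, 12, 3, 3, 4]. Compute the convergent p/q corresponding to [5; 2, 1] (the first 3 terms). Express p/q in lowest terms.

16/3

Work from the innermost term outward:
Start with 1.
2 + 1/(1/1) = 2 + 1/1 = 3/1
5 + 1/(3/1) = 5 + 1/3 = 16/3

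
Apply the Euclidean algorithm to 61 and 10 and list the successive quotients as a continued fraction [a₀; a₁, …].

Repeatedly divide and take the remainder:
61 ÷ 10 → quotient 6, remainder 1
10 ÷ 1 → quotient 10, remainder 0

[6; 10]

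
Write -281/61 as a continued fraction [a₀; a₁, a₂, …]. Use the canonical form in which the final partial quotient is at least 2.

[-5; 2, 1, 1, 5, 2]

⌊-281/61⌋ = -5, remainder 24
⌊61/24⌋ = 2, remainder 13
⌊24/13⌋ = 1, remainder 11
⌊13/11⌋ = 1, remainder 2
⌊11/2⌋ = 5, remainder 1
⌊2/1⌋ = 2, remainder 0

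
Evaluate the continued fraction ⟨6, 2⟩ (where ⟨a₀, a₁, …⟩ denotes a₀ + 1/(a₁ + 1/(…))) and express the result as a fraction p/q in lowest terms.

Build up convergents one term at a time:
a_0 = 6: 6/1
a_1 = 2: 13/2

13/2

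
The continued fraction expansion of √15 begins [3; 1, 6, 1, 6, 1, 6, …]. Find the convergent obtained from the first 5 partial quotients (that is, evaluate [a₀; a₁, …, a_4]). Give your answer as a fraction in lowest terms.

213/55

Start with 6.
1 + 1/(6/1) = 1 + 1/6 = 7/6
6 + 1/(7/6) = 6 + 6/7 = 48/7
1 + 1/(48/7) = 1 + 7/48 = 55/48
3 + 1/(55/48) = 3 + 48/55 = 213/55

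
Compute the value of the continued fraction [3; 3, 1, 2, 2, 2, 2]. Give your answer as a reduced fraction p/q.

Start with 2.
2 + 1/(2/1) = 2 + 1/2 = 5/2
2 + 1/(5/2) = 2 + 2/5 = 12/5
2 + 1/(12/5) = 2 + 5/12 = 29/12
1 + 1/(29/12) = 1 + 12/29 = 41/29
3 + 1/(41/29) = 3 + 29/41 = 152/41
3 + 1/(152/41) = 3 + 41/152 = 497/152

497/152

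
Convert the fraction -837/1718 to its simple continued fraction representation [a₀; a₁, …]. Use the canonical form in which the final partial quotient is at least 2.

⌊-837/1718⌋ = -1, remainder 881
⌊1718/881⌋ = 1, remainder 837
⌊881/837⌋ = 1, remainder 44
⌊837/44⌋ = 19, remainder 1
⌊44/1⌋ = 44, remainder 0

[-1; 1, 1, 19, 44]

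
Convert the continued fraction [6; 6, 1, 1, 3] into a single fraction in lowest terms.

a_0 = 6: 6/1
a_1 = 6: 37/6
a_2 = 1: 43/7
a_3 = 1: 80/13
a_4 = 3: 283/46

283/46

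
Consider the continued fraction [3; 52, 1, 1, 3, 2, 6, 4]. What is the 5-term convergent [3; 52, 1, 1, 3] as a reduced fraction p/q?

1111/368

Start with 3.
1 + 1/(3/1) = 1 + 1/3 = 4/3
1 + 1/(4/3) = 1 + 3/4 = 7/4
52 + 1/(7/4) = 52 + 4/7 = 368/7
3 + 1/(368/7) = 3 + 7/368 = 1111/368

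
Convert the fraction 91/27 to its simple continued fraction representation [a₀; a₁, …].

[3; 2, 1, 2, 3]

Repeatedly divide and take the remainder:
91 ÷ 27 → quotient 3, remainder 10
27 ÷ 10 → quotient 2, remainder 7
10 ÷ 7 → quotient 1, remainder 3
7 ÷ 3 → quotient 2, remainder 1
3 ÷ 1 → quotient 3, remainder 0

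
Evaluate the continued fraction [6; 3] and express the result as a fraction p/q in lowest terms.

a_0 = 6: 6/1
a_1 = 3: 19/3

19/3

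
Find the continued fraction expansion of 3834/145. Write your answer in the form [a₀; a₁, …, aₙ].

[26; 2, 3, 1, 3, 4]

Apply division with remainder until the remainder is 0:
⌊3834/145⌋ = 26, remainder 64
⌊145/64⌋ = 2, remainder 17
⌊64/17⌋ = 3, remainder 13
⌊17/13⌋ = 1, remainder 4
⌊13/4⌋ = 3, remainder 1
⌊4/1⌋ = 4, remainder 0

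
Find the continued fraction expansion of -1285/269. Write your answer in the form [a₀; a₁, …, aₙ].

⌊-1285/269⌋ = -5, remainder 60
⌊269/60⌋ = 4, remainder 29
⌊60/29⌋ = 2, remainder 2
⌊29/2⌋ = 14, remainder 1
⌊2/1⌋ = 2, remainder 0

[-5; 4, 2, 14, 2]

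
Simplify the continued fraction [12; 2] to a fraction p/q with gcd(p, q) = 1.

a_0 = 12: 12/1
a_1 = 2: 25/2

25/2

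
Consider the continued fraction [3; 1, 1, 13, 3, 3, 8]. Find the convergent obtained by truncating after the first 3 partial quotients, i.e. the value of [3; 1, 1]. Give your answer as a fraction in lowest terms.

Build up convergents one term at a time:
a_0 = 3: 3/1
a_1 = 1: 4/1
a_2 = 1: 7/2

7/2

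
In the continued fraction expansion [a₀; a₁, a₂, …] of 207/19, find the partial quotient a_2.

207 = 10·19 + 17, so a_0 = 10
19 = 1·17 + 2, so a_1 = 1
17 = 8·2 + 1, so a_2 = 8

8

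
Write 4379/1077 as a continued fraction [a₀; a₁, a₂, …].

Run the Euclidean algorithm, recording each quotient:
⌊4379/1077⌋ = 4, remainder 71
⌊1077/71⌋ = 15, remainder 12
⌊71/12⌋ = 5, remainder 11
⌊12/11⌋ = 1, remainder 1
⌊11/1⌋ = 11, remainder 0

[4; 15, 5, 1, 11]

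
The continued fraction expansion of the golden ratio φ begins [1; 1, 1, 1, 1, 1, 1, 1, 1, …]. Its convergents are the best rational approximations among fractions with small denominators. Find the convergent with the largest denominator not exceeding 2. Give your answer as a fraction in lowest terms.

List convergents until the denominator exceeds the bound:
a_0 = 1: 1/1  (≤ bound)
a_1 = 1: 2/1  (≤ bound)
a_2 = 1: 3/2  (≤ bound)
a_3 = 1: 5/3  (> 2, stop)

3/2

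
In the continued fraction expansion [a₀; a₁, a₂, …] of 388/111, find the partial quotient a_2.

55

Repeatedly divide and take the remainder:
388 = 3·111 + 55, so a_0 = 3
111 = 2·55 + 1, so a_1 = 2
55 = 55·1 + 0, so a_2 = 55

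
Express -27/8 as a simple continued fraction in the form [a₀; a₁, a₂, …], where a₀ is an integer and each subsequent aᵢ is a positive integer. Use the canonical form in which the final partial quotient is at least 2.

Run the Euclidean algorithm, recording each quotient:
-27 = -4·8 + 5, so a_0 = -4
8 = 1·5 + 3, so a_1 = 1
5 = 1·3 + 2, so a_2 = 1
3 = 1·2 + 1, so a_3 = 1
2 = 2·1 + 0, so a_4 = 2

[-4; 1, 1, 1, 2]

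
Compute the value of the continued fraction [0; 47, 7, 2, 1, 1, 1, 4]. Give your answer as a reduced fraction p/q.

273/12868

Use the convergent recurrence hₖ = aₖ·hₖ₋₁ + hₖ₋₂ (and likewise for the denominators kₖ):
a_0 = 0: 0/1
a_1 = 47: 1/47
a_2 = 7: 7/330
a_3 = 2: 15/707
a_4 = 1: 22/1037
a_5 = 1: 37/1744
a_6 = 1: 59/2781
a_7 = 4: 273/12868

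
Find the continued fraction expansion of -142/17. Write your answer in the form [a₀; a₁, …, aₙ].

[-9; 1, 1, 1, 5]

Apply division with remainder until the remainder is 0:
-142 = -9·17 + 11, so a_0 = -9
17 = 1·11 + 6, so a_1 = 1
11 = 1·6 + 5, so a_2 = 1
6 = 1·5 + 1, so a_3 = 1
5 = 5·1 + 0, so a_4 = 5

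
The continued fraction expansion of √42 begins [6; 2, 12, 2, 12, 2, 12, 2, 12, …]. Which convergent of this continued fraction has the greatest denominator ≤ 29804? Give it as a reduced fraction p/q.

109194/16849

a_0 = 6: 6/1  (≤ bound)
a_1 = 2: 13/2  (≤ bound)
a_2 = 12: 162/25  (≤ bound)
a_3 = 2: 337/52  (≤ bound)
a_4 = 12: 4206/649  (≤ bound)
a_5 = 2: 8749/1350  (≤ bound)
a_6 = 12: 109194/16849  (≤ bound)
a_7 = 2: 227137/35048  (> 29804, stop)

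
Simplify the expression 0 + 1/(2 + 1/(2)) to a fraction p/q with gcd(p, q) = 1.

2/5

Use the convergent recurrence hₖ = aₖ·hₖ₋₁ + hₖ₋₂ (and likewise for the denominators kₖ):
a_0 = 0: 0/1
a_1 = 2: 1/2
a_2 = 2: 2/5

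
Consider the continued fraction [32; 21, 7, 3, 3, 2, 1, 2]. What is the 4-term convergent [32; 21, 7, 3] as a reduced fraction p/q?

Collapse the nested fraction from the inside out:
Start with 3.
7 + 1/(3/1) = 7 + 1/3 = 22/3
21 + 1/(22/3) = 21 + 3/22 = 465/22
32 + 1/(465/22) = 32 + 22/465 = 14902/465

14902/465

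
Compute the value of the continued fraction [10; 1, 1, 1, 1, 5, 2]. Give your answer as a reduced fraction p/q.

Start with 2.
5 + 1/(2/1) = 5 + 1/2 = 11/2
1 + 1/(11/2) = 1 + 2/11 = 13/11
1 + 1/(13/11) = 1 + 11/13 = 24/13
1 + 1/(24/13) = 1 + 13/24 = 37/24
1 + 1/(37/24) = 1 + 24/37 = 61/37
10 + 1/(61/37) = 10 + 37/61 = 647/61

647/61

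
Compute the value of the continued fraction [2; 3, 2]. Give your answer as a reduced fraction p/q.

Starting at the tail and folding back:
Start with 2.
3 + 1/(2/1) = 3 + 1/2 = 7/2
2 + 1/(7/2) = 2 + 2/7 = 16/7

16/7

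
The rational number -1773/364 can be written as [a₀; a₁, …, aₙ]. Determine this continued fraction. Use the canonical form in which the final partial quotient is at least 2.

[-5; 7, 1, 2, 1, 11]

Repeatedly divide and take the remainder:
⌊-1773/364⌋ = -5, remainder 47
⌊364/47⌋ = 7, remainder 35
⌊47/35⌋ = 1, remainder 12
⌊35/12⌋ = 2, remainder 11
⌊12/11⌋ = 1, remainder 1
⌊11/1⌋ = 11, remainder 0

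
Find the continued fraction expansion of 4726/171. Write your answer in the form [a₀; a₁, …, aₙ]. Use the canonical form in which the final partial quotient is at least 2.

4726 ÷ 171 → quotient 27, remainder 109
171 ÷ 109 → quotient 1, remainder 62
109 ÷ 62 → quotient 1, remainder 47
62 ÷ 47 → quotient 1, remainder 15
47 ÷ 15 → quotient 3, remainder 2
15 ÷ 2 → quotient 7, remainder 1
2 ÷ 1 → quotient 2, remainder 0

[27; 1, 1, 1, 3, 7, 2]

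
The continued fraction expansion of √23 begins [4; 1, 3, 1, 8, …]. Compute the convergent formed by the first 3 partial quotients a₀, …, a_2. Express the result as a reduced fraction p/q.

19/4

Start with 3.
1 + 1/(3/1) = 1 + 1/3 = 4/3
4 + 1/(4/3) = 4 + 3/4 = 19/4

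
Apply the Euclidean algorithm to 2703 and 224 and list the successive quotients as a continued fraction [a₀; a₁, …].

[12; 14, 1, 14]

⌊2703/224⌋ = 12, remainder 15
⌊224/15⌋ = 14, remainder 14
⌊15/14⌋ = 1, remainder 1
⌊14/1⌋ = 14, remainder 0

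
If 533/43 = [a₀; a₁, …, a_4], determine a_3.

533 ÷ 43 → quotient 12, remainder 17
43 ÷ 17 → quotient 2, remainder 9
17 ÷ 9 → quotient 1, remainder 8
9 ÷ 8 → quotient 1, remainder 1

1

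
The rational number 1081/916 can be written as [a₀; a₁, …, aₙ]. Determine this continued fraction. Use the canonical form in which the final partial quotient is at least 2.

[1; 5, 1, 1, 4, 2, 1, 5]

Run the Euclidean algorithm, recording each quotient:
1081 ÷ 916 → quotient 1, remainder 165
916 ÷ 165 → quotient 5, remainder 91
165 ÷ 91 → quotient 1, remainder 74
91 ÷ 74 → quotient 1, remainder 17
74 ÷ 17 → quotient 4, remainder 6
17 ÷ 6 → quotient 2, remainder 5
6 ÷ 5 → quotient 1, remainder 1
5 ÷ 1 → quotient 5, remainder 0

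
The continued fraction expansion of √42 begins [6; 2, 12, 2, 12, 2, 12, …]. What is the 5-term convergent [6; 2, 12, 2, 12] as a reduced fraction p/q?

Start with 12.
2 + 1/(12/1) = 2 + 1/12 = 25/12
12 + 1/(25/12) = 12 + 12/25 = 312/25
2 + 1/(312/25) = 2 + 25/312 = 649/312
6 + 1/(649/312) = 6 + 312/649 = 4206/649

4206/649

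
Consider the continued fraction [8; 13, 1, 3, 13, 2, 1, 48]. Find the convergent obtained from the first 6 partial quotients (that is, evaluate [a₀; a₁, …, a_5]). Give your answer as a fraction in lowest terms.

12214/1513

Starting at the tail and folding back:
Start with 2.
13 + 1/(2/1) = 13 + 1/2 = 27/2
3 + 1/(27/2) = 3 + 2/27 = 83/27
1 + 1/(83/27) = 1 + 27/83 = 110/83
13 + 1/(110/83) = 13 + 83/110 = 1513/110
8 + 1/(1513/110) = 8 + 110/1513 = 12214/1513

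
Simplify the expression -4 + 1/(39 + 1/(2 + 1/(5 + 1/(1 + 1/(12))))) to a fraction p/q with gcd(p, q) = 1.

-26193/6590

Start with 12.
1 + 1/(12/1) = 1 + 1/12 = 13/12
5 + 1/(13/12) = 5 + 12/13 = 77/13
2 + 1/(77/13) = 2 + 13/77 = 167/77
39 + 1/(167/77) = 39 + 77/167 = 6590/167
-4 + 1/(6590/167) = -4 + 167/6590 = -26193/6590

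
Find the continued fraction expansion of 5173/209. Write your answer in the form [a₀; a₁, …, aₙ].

[24; 1, 3, 52]

Repeatedly divide and take the remainder:
⌊5173/209⌋ = 24, remainder 157
⌊209/157⌋ = 1, remainder 52
⌊157/52⌋ = 3, remainder 1
⌊52/1⌋ = 52, remainder 0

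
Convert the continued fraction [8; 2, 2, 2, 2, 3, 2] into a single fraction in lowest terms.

1910/227

Build up convergents one term at a time:
a_0 = 8: 8/1
a_1 = 2: 17/2
a_2 = 2: 42/5
a_3 = 2: 101/12
a_4 = 2: 244/29
a_5 = 3: 833/99
a_6 = 2: 1910/227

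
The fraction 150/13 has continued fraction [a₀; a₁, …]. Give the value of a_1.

1

Apply division with remainder until the remainder is 0:
150 = 11·13 + 7, so a_0 = 11
13 = 1·7 + 6, so a_1 = 1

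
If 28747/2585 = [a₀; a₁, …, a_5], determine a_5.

28747 = 11·2585 + 312, so a_0 = 11
2585 = 8·312 + 89, so a_1 = 8
312 = 3·89 + 45, so a_2 = 3
89 = 1·45 + 44, so a_3 = 1
45 = 1·44 + 1, so a_4 = 1
44 = 44·1 + 0, so a_5 = 44

44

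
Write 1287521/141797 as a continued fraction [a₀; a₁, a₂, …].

⌊1287521/141797⌋ = 9, remainder 11348
⌊141797/11348⌋ = 12, remainder 5621
⌊11348/5621⌋ = 2, remainder 106
⌊5621/106⌋ = 53, remainder 3
⌊106/3⌋ = 35, remainder 1
⌊3/1⌋ = 3, remainder 0

[9; 12, 2, 53, 35, 3]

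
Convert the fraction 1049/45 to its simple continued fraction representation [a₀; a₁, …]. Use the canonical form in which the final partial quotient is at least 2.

1049 = 23·45 + 14, so a_0 = 23
45 = 3·14 + 3, so a_1 = 3
14 = 4·3 + 2, so a_2 = 4
3 = 1·2 + 1, so a_3 = 1
2 = 2·1 + 0, so a_4 = 2

[23; 3, 4, 1, 2]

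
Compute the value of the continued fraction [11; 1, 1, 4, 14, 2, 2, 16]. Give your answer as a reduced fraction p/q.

a_0 = 11: 11/1
a_1 = 1: 12/1
a_2 = 1: 23/2
a_3 = 4: 104/9
a_4 = 14: 1479/128
a_5 = 2: 3062/265
a_6 = 2: 7603/658
a_7 = 16: 124710/10793

124710/10793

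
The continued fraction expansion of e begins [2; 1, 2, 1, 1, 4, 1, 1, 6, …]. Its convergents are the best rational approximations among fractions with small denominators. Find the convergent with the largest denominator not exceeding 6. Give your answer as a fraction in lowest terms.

a_0 = 2: 2/1  (≤ bound)
a_1 = 1: 3/1  (≤ bound)
a_2 = 2: 8/3  (≤ bound)
a_3 = 1: 11/4  (≤ bound)
a_4 = 1: 19/7  (> 6, stop)

11/4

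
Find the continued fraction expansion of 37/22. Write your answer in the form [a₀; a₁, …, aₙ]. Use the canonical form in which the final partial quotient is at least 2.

[1; 1, 2, 7]

⌊37/22⌋ = 1, remainder 15
⌊22/15⌋ = 1, remainder 7
⌊15/7⌋ = 2, remainder 1
⌊7/1⌋ = 7, remainder 0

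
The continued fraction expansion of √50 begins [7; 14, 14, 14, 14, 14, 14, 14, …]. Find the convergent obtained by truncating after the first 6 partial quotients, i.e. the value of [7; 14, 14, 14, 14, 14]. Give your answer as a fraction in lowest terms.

a_0 = 7: 7/1
a_1 = 14: 99/14
a_2 = 14: 1393/197
a_3 = 14: 19601/2772
a_4 = 14: 275807/39005
a_5 = 14: 3880899/548842

3880899/548842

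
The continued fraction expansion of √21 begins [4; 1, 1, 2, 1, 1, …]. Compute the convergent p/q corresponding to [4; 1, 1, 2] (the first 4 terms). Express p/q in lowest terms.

23/5

a_0 = 4: 4/1
a_1 = 1: 5/1
a_2 = 1: 9/2
a_3 = 2: 23/5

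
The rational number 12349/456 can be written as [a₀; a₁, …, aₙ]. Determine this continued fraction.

Repeatedly divide and take the remainder:
⌊12349/456⌋ = 27, remainder 37
⌊456/37⌋ = 12, remainder 12
⌊37/12⌋ = 3, remainder 1
⌊12/1⌋ = 12, remainder 0

[27; 12, 3, 12]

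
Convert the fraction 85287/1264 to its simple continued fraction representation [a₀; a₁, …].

85287 = 67·1264 + 599, so a_0 = 67
1264 = 2·599 + 66, so a_1 = 2
599 = 9·66 + 5, so a_2 = 9
66 = 13·5 + 1, so a_3 = 13
5 = 5·1 + 0, so a_4 = 5

[67; 2, 9, 13, 5]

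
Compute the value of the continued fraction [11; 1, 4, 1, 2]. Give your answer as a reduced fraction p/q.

Build up convergents one term at a time:
a_0 = 11: 11/1
a_1 = 1: 12/1
a_2 = 4: 59/5
a_3 = 1: 71/6
a_4 = 2: 201/17

201/17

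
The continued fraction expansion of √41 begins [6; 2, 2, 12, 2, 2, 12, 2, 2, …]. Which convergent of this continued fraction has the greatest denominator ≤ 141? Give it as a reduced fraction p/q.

826/129

List convergents until the denominator exceeds the bound:
a_0 = 6: 6/1  (≤ bound)
a_1 = 2: 13/2  (≤ bound)
a_2 = 2: 32/5  (≤ bound)
a_3 = 12: 397/62  (≤ bound)
a_4 = 2: 826/129  (≤ bound)
a_5 = 2: 2049/320  (> 141, stop)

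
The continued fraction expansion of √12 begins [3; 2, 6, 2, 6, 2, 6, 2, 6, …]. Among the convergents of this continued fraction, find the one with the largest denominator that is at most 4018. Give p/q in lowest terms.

List convergents until the denominator exceeds the bound:
a_0 = 3: 3/1  (≤ bound)
a_1 = 2: 7/2  (≤ bound)
a_2 = 6: 45/13  (≤ bound)
a_3 = 2: 97/28  (≤ bound)
a_4 = 6: 627/181  (≤ bound)
a_5 = 2: 1351/390  (≤ bound)
a_6 = 6: 8733/2521  (≤ bound)
a_7 = 2: 18817/5432  (> 4018, stop)

8733/2521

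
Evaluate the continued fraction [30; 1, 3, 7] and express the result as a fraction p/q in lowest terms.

Collapse the nested fraction from the inside out:
Start with 7.
3 + 1/(7/1) = 3 + 1/7 = 22/7
1 + 1/(22/7) = 1 + 7/22 = 29/22
30 + 1/(29/22) = 30 + 22/29 = 892/29

892/29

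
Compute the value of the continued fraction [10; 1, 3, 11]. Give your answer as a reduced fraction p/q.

Starting at the tail and folding back:
Start with 11.
3 + 1/(11/1) = 3 + 1/11 = 34/11
1 + 1/(34/11) = 1 + 11/34 = 45/34
10 + 1/(45/34) = 10 + 34/45 = 484/45

484/45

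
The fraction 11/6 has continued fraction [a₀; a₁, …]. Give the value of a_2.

5

11 ÷ 6 → quotient 1, remainder 5
6 ÷ 5 → quotient 1, remainder 1
5 ÷ 1 → quotient 5, remainder 0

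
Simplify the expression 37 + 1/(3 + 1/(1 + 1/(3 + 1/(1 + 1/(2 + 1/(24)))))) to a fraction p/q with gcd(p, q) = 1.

48108/1291

Build up convergents one term at a time:
a_0 = 37: 37/1
a_1 = 3: 112/3
a_2 = 1: 149/4
a_3 = 3: 559/15
a_4 = 1: 708/19
a_5 = 2: 1975/53
a_6 = 24: 48108/1291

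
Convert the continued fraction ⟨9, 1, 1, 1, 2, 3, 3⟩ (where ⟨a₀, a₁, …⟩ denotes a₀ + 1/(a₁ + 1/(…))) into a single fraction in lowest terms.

857/89

Start with 3.
3 + 1/(3/1) = 3 + 1/3 = 10/3
2 + 1/(10/3) = 2 + 3/10 = 23/10
1 + 1/(23/10) = 1 + 10/23 = 33/23
1 + 1/(33/23) = 1 + 23/33 = 56/33
1 + 1/(56/33) = 1 + 33/56 = 89/56
9 + 1/(89/56) = 9 + 56/89 = 857/89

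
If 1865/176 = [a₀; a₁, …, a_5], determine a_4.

1865 = 10·176 + 105, so a_0 = 10
176 = 1·105 + 71, so a_1 = 1
105 = 1·71 + 34, so a_2 = 1
71 = 2·34 + 3, so a_3 = 2
34 = 11·3 + 1, so a_4 = 11

11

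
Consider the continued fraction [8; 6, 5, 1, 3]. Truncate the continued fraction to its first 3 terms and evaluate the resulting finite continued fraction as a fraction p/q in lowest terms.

Start with 5.
6 + 1/(5/1) = 6 + 1/5 = 31/5
8 + 1/(31/5) = 8 + 5/31 = 253/31

253/31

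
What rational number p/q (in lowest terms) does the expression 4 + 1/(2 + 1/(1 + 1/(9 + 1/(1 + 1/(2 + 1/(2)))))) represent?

a_0 = 4: 4/1
a_1 = 2: 9/2
a_2 = 1: 13/3
a_3 = 9: 126/29
a_4 = 1: 139/32
a_5 = 2: 404/93
a_6 = 2: 947/218

947/218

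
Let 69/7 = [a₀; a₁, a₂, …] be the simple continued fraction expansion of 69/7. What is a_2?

Apply division with remainder until the remainder is 0:
⌊69/7⌋ = 9, remainder 6
⌊7/6⌋ = 1, remainder 1
⌊6/1⌋ = 6, remainder 0

6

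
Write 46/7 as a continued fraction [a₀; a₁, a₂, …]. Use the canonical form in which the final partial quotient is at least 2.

[6; 1, 1, 3]

Repeatedly divide and take the remainder:
⌊46/7⌋ = 6, remainder 4
⌊7/4⌋ = 1, remainder 3
⌊4/3⌋ = 1, remainder 1
⌊3/1⌋ = 3, remainder 0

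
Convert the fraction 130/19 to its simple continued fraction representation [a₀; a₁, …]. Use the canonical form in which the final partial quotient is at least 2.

[6; 1, 5, 3]

Apply division with remainder until the remainder is 0:
⌊130/19⌋ = 6, remainder 16
⌊19/16⌋ = 1, remainder 3
⌊16/3⌋ = 5, remainder 1
⌊3/1⌋ = 3, remainder 0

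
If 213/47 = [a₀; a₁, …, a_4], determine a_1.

1

213 ÷ 47 → quotient 4, remainder 25
47 ÷ 25 → quotient 1, remainder 22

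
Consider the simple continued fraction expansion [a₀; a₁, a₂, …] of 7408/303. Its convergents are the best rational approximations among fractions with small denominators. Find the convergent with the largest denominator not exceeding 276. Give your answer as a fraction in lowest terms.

3105/127

List convergents until the denominator exceeds the bound:
a_0 = 24: 24/1  (≤ bound)
a_1 = 2: 49/2  (≤ bound)
a_2 = 4: 220/9  (≤ bound)
a_3 = 2: 489/20  (≤ bound)
a_4 = 1: 709/29  (≤ bound)
a_5 = 1: 1198/49  (≤ bound)
a_6 = 2: 3105/127  (≤ bound)
a_7 = 2: 7408/303  (> 276, stop)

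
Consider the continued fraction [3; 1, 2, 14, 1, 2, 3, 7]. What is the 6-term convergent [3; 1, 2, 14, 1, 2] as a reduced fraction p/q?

496/135

Start with 2.
1 + 1/(2/1) = 1 + 1/2 = 3/2
14 + 1/(3/2) = 14 + 2/3 = 44/3
2 + 1/(44/3) = 2 + 3/44 = 91/44
1 + 1/(91/44) = 1 + 44/91 = 135/91
3 + 1/(135/91) = 3 + 91/135 = 496/135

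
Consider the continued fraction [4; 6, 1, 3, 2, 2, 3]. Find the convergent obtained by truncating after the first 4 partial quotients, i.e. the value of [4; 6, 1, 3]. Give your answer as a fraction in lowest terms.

Start with 3.
1 + 1/(3/1) = 1 + 1/3 = 4/3
6 + 1/(4/3) = 6 + 3/4 = 27/4
4 + 1/(27/4) = 4 + 4/27 = 112/27

112/27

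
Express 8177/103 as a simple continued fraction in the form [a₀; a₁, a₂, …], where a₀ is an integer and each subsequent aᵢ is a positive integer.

[79; 2, 1, 1, 2, 1, 5]

Run the Euclidean algorithm, recording each quotient:
8177 = 79·103 + 40, so a_0 = 79
103 = 2·40 + 23, so a_1 = 2
40 = 1·23 + 17, so a_2 = 1
23 = 1·17 + 6, so a_3 = 1
17 = 2·6 + 5, so a_4 = 2
6 = 1·5 + 1, so a_5 = 1
5 = 5·1 + 0, so a_6 = 5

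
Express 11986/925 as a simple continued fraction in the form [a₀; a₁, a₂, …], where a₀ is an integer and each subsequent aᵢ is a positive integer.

[12; 1, 22, 1, 2, 1, 1, 5]

11986 = 12·925 + 886, so a_0 = 12
925 = 1·886 + 39, so a_1 = 1
886 = 22·39 + 28, so a_2 = 22
39 = 1·28 + 11, so a_3 = 1
28 = 2·11 + 6, so a_4 = 2
11 = 1·6 + 5, so a_5 = 1
6 = 1·5 + 1, so a_6 = 1
5 = 5·1 + 0, so a_7 = 5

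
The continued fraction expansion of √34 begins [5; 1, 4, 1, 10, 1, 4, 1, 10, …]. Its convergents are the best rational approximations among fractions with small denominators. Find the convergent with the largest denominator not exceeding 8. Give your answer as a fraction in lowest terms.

35/6

a_0 = 5: 5/1  (≤ bound)
a_1 = 1: 6/1  (≤ bound)
a_2 = 4: 29/5  (≤ bound)
a_3 = 1: 35/6  (≤ bound)
a_4 = 10: 379/65  (> 8, stop)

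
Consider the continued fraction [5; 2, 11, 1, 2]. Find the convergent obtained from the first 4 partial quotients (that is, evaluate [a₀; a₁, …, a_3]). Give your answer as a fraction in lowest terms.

Start with 1.
11 + 1/(1/1) = 11 + 1/1 = 12/1
2 + 1/(12/1) = 2 + 1/12 = 25/12
5 + 1/(25/12) = 5 + 12/25 = 137/25

137/25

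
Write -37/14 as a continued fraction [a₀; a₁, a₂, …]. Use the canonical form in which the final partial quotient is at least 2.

-37 ÷ 14 → quotient -3, remainder 5
14 ÷ 5 → quotient 2, remainder 4
5 ÷ 4 → quotient 1, remainder 1
4 ÷ 1 → quotient 4, remainder 0

[-3; 2, 1, 4]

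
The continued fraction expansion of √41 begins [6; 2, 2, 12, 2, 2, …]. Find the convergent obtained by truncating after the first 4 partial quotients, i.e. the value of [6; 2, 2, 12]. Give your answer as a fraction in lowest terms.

a_0 = 6: 6/1
a_1 = 2: 13/2
a_2 = 2: 32/5
a_3 = 12: 397/62

397/62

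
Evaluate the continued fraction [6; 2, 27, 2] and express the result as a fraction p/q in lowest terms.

a_0 = 6: 6/1
a_1 = 2: 13/2
a_2 = 27: 357/55
a_3 = 2: 727/112

727/112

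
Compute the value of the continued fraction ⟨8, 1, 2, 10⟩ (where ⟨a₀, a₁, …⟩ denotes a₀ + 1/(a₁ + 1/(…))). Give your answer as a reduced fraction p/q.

269/31

Start with 10.
2 + 1/(10/1) = 2 + 1/10 = 21/10
1 + 1/(21/10) = 1 + 10/21 = 31/21
8 + 1/(31/21) = 8 + 21/31 = 269/31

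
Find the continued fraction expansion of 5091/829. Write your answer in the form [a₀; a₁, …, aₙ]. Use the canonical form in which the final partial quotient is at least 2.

5091 = 6·829 + 117, so a_0 = 6
829 = 7·117 + 10, so a_1 = 7
117 = 11·10 + 7, so a_2 = 11
10 = 1·7 + 3, so a_3 = 1
7 = 2·3 + 1, so a_4 = 2
3 = 3·1 + 0, so a_5 = 3

[6; 7, 11, 1, 2, 3]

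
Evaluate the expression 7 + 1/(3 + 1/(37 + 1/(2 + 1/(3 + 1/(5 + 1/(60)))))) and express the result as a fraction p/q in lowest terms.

1849553/252313

Collapse the nested fraction from the inside out:
Start with 60.
5 + 1/(60/1) = 5 + 1/60 = 301/60
3 + 1/(301/60) = 3 + 60/301 = 963/301
2 + 1/(963/301) = 2 + 301/963 = 2227/963
37 + 1/(2227/963) = 37 + 963/2227 = 83362/2227
3 + 1/(83362/2227) = 3 + 2227/83362 = 252313/83362
7 + 1/(252313/83362) = 7 + 83362/252313 = 1849553/252313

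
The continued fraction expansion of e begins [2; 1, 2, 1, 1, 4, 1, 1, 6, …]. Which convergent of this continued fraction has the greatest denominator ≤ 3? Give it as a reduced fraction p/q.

8/3

List convergents until the denominator exceeds the bound:
a_0 = 2: 2/1  (≤ bound)
a_1 = 1: 3/1  (≤ bound)
a_2 = 2: 8/3  (≤ bound)
a_3 = 1: 11/4  (> 3, stop)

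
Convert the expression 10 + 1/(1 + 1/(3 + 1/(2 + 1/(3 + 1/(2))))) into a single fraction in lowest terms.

765/71

Start with 2.
3 + 1/(2/1) = 3 + 1/2 = 7/2
2 + 1/(7/2) = 2 + 2/7 = 16/7
3 + 1/(16/7) = 3 + 7/16 = 55/16
1 + 1/(55/16) = 1 + 16/55 = 71/55
10 + 1/(71/55) = 10 + 55/71 = 765/71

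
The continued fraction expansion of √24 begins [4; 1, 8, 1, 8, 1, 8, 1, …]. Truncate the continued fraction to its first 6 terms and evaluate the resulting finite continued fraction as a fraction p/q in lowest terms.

a_0 = 4: 4/1
a_1 = 1: 5/1
a_2 = 8: 44/9
a_3 = 1: 49/10
a_4 = 8: 436/89
a_5 = 1: 485/99

485/99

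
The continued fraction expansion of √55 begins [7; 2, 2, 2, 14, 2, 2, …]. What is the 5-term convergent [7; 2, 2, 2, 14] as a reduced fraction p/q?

a_0 = 7: 7/1
a_1 = 2: 15/2
a_2 = 2: 37/5
a_3 = 2: 89/12
a_4 = 14: 1283/173

1283/173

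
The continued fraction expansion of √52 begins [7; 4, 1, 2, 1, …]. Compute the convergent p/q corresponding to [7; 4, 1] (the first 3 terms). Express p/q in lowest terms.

36/5

Start with 1.
4 + 1/(1/1) = 4 + 1/1 = 5/1
7 + 1/(5/1) = 7 + 1/5 = 36/5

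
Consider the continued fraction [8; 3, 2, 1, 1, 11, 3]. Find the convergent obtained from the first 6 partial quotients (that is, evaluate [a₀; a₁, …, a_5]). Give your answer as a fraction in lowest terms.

Start with 11.
1 + 1/(11/1) = 1 + 1/11 = 12/11
1 + 1/(12/11) = 1 + 11/12 = 23/12
2 + 1/(23/12) = 2 + 12/23 = 58/23
3 + 1/(58/23) = 3 + 23/58 = 197/58
8 + 1/(197/58) = 8 + 58/197 = 1634/197

1634/197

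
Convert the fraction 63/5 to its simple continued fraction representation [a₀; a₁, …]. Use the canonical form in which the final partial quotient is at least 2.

[12; 1, 1, 2]

63 ÷ 5 → quotient 12, remainder 3
5 ÷ 3 → quotient 1, remainder 2
3 ÷ 2 → quotient 1, remainder 1
2 ÷ 1 → quotient 2, remainder 0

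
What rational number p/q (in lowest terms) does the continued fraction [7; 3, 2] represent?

Compute successive convergents:
a_0 = 7: 7/1
a_1 = 3: 22/3
a_2 = 2: 51/7

51/7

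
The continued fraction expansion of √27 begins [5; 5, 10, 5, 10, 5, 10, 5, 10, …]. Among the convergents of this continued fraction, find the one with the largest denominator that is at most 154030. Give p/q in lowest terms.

List convergents until the denominator exceeds the bound:
a_0 = 5: 5/1  (≤ bound)
a_1 = 5: 26/5  (≤ bound)
a_2 = 10: 265/51  (≤ bound)
a_3 = 5: 1351/260  (≤ bound)
a_4 = 10: 13775/2651  (≤ bound)
a_5 = 5: 70226/13515  (≤ bound)
a_6 = 10: 716035/137801  (≤ bound)
a_7 = 5: 3650401/702520  (> 154030, stop)

716035/137801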